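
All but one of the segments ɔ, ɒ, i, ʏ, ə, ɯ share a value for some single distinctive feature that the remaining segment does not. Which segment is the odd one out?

The remaining segments after removing /ɒ/ share [−low]; /ɒ/ (low back rounded vowel) is [+low]. For every other candidate removal, the leftover set fails to share any single feature value that the removed segment lacks.

ɒ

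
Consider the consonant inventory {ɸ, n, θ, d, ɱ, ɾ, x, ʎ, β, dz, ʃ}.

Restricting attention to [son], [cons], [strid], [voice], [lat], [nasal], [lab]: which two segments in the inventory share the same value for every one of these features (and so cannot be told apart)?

θ, x

On the given features, /θ/ and /x/ have an identical profile: [-sonorant], [+consonantal], [-strident], [-voice], [-lateral], [-nasal], [-labial]. No other two segments in the inventory coincide on all 7 features. (They do differ in [coronal] and [dorsal], which are not among the given features.)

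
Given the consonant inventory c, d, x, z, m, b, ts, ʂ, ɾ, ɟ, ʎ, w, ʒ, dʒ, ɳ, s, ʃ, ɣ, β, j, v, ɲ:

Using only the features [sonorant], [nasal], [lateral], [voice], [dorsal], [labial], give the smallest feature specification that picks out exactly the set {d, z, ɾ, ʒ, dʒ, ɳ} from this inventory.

[+voice, -labial, -dorsal]

/d, z, ɾ, ʒ, dʒ, ɳ/ are all [+voice], [-labial], [-dorsal], and no other segment in the inventory matches all three values. Dropping any one of them over-generates: [-labial, -dorsal] alone would also admit /ts, ʂ, s, ʃ/; [+voice, -dorsal] alone would also admit /m, b, β, v/; [+voice, -labial] alone would also admit /ɟ, ʎ, ɣ, j, …/. No other combination of two listed features picks out exactly this set either, so fewer than three features will not do.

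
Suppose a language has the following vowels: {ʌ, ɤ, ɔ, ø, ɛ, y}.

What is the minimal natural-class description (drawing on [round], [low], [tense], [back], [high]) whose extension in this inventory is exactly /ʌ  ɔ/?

[+back, −tense]

/ʌ, ɔ/ are all [+back], [−tense], and no other segment in the inventory matches both values. Dropping any one of them over-generates: [−tense] alone would also admit /ɛ/; [+back] alone would also admit /ɤ/. No other single listed feature picks out exactly this set either, so fewer than two features will not do.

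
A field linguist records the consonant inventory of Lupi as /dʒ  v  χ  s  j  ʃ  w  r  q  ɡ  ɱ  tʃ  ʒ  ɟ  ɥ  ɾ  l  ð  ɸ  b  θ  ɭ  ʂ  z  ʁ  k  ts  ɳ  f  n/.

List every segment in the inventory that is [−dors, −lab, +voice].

First, the [−dorsal] segments are /dʒ, v, s, ʃ, r, ɱ, tʃ, ʒ, ɾ, l, ð, ɸ, b, θ, ɭ, ʂ, z, ts, ɳ, f, n/.
Among these, [−labial] gives /dʒ, s, ʃ, r, tʃ, ʒ, ɾ, l, ð, θ, ɭ, ʂ, z, ts, ɳ, n/.
Within that set, [+voice] leaves /dʒ, r, ʒ, ɾ, l, ð, ɭ, z, ɳ, n/.

dʒ, r, ʒ, ɾ, l, ð, ɭ, z, ɳ, n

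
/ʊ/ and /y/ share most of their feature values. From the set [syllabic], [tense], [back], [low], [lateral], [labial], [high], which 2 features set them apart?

The two segments share [+syllabic], [−low], [−lateral], [+labial], [+high]. The only features from the list on which they differ: /ʊ/ is [+back] while /y/ is [−back]; /ʊ/ is [−tense] while /y/ is [+tense].

[back], [tense]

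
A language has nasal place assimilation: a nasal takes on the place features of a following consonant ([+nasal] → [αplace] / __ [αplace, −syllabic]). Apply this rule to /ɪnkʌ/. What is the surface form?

The only nasal preceding a consonant is /n/ before /k/. /k/ is [+dorsal], so /n/ → /ŋ/, giving [ɪŋkʌ].

[ɪŋkʌ]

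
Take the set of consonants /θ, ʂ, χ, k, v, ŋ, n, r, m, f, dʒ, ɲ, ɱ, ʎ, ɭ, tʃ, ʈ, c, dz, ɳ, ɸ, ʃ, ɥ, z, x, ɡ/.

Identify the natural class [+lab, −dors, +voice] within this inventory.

v, m, ɱ

The [+labial] segments are /v, m, f, ɱ, ɸ, ɥ/.
Then [−dorsal] gives /v, m, f, ɱ, ɸ/.
Within that set, [+voice] leaves /v, m, ɱ/.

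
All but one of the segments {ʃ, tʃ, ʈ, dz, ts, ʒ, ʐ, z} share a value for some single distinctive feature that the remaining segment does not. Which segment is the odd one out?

ʈ

[strident] groups all but one: /ʃ, ʒ, ʐ, dz, ts, tʃ, z/ share [+strident] while /ʈ/ (voiceless retroflex stop) alone is [-strident]. Removing any other segment would not leave a single-feature class that excludes it.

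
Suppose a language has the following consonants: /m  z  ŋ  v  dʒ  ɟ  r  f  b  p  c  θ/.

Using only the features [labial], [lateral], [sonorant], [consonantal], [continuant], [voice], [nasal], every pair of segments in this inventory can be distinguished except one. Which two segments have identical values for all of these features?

/ɟ/ (voiced palatal stop) and /dʒ/ (voiced postalveolar affricate) are both [-labial], [-lateral], [-sonorant], [+consonantal], [-continuant], [+voice], [-nasal], so none of the listed features separates them. (They do differ in [strident], [delayed release] and [dorsal], which are not among the given features.) Every other pair in the inventory differs on at least one listed feature.

ɟ, dʒ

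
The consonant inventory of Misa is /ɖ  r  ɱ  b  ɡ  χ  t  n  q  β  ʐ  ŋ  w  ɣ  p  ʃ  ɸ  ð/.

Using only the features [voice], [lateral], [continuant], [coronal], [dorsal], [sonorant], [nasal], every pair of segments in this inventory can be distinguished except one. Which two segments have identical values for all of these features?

Both /ð/ and /ʐ/ are [+voice], [−lateral], [+continuant], [+coronal], [−dorsal], [−sonorant], [−nasal]. Since the list omits [strident], [anterior] and [distributed] — which do distinguish the voiced dental fricative from the voiced retroflex fricative — this pair collapses; all other pairs remain distinct.

ð, ʐ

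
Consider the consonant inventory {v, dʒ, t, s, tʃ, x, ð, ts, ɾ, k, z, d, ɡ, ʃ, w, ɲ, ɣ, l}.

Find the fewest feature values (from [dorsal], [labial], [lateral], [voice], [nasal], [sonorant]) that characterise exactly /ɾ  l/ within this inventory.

Every target segment is [+sonorant], [−dorsal]; each remaining inventory member fails at least one of these. Each conjunct is needed — [−dorsal] alone would also admit /v, dʒ, t, s, …/; [+sonorant] alone would also admit /w, ɲ/ — and no other single listed feature has exactly this extension, so two is the minimum.

[+sonorant, −dorsal]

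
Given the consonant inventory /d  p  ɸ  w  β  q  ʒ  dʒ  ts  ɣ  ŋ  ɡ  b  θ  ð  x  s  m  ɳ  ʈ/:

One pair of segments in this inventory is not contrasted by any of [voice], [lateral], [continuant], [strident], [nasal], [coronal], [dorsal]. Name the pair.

ɣ, w

On the given features, /ɣ/ and /w/ have an identical profile: [+voice], [-lateral], [+continuant], [-strident], [-nasal], [-coronal], [+dorsal]. No other two segments in the inventory coincide on all 7 features. (They do differ in [sonorant], [labial] and [round], which are not among the given features.)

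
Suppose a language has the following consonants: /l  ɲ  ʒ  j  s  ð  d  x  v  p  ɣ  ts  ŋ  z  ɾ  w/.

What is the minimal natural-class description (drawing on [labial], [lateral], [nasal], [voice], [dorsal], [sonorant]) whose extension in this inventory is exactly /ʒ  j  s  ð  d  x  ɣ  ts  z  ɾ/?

[−nasal, −lateral, −labial]

The class [−nasal], [−lateral], [−labial] has exactly /ʒ, j, s, ð, d, x, ɣ, ts, z, ɾ/ as its extension in this inventory. No smaller conjunction from the listed features achieves this: [−lateral, −labial] alone would also admit /ɲ, ŋ/; [−nasal, −labial] alone would also admit /l/; [−nasal, −lateral] alone would also admit /v, p, w/; and checking the remaining two-feature bundles turns up none with this extension.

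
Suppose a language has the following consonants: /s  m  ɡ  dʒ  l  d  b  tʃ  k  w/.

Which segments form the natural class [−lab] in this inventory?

s, ɡ, dʒ, l, d, tʃ, k

The feature [labial] marks segments articulated with one or both lips. In this inventory /s, ɡ, dʒ, l, d, tʃ, k/ lack that property, so they are [−labial]; /m, b, w/ are [+labial].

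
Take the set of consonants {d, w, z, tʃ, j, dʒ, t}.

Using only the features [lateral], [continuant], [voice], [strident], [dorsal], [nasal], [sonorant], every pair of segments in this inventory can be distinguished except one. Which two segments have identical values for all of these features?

/w/ (labial-velar glide) and /j/ (palatal glide) are both [−lateral], [+continuant], [+voice], [−strident], [+dorsal], [−nasal], [+sonorant], so none of the listed features separates them. (They do differ in [labial], [round] and [back], which are not among the given features.) Every other pair in the inventory differs on at least one listed feature.

w, j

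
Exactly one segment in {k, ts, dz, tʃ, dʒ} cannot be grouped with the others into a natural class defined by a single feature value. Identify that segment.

The remaining segments after removing /k/ share [+delayed release]; /k/ (voiceless velar stop) is [-delayed release]. For every other candidate removal, the leftover set fails to share any single feature value that the removed segment lacks.

k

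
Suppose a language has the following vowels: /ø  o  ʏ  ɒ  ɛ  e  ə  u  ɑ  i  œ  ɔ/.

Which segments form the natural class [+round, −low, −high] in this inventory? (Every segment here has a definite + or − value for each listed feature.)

ø, o, œ, ɔ

Checking each segment against [+round], [−low], [−high]: /ø/ (mid front rounded tense vowel), /o/ (mid back rounded tense vowel), /œ/ (mid front rounded lax vowel), /ɔ/ (mid back rounded lax vowel) satisfy every feature; every other segment in the inventory fails at least one.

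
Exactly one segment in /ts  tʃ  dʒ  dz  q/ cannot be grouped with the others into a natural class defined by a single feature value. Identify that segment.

The remaining segments after removing /q/ share [+delayed release]; /q/ (voiceless uvular stop) is [−delayed release]. For every other candidate removal, the leftover set fails to share any single feature value that the removed segment lacks.

q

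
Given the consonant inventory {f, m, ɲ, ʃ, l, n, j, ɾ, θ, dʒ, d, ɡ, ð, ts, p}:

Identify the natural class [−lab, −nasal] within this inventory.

Eliminate segments failing any feature: /f, m, p/ are [+labial]; /ɲ, n/ are [+nasal]. The remaining /ʃ, l, j, ɾ, θ, dʒ, d, ɡ, ð, ts/ satisfy [−labial], [−nasal].

ʃ, l, j, ɾ, θ, dʒ, d, ɡ, ð, ts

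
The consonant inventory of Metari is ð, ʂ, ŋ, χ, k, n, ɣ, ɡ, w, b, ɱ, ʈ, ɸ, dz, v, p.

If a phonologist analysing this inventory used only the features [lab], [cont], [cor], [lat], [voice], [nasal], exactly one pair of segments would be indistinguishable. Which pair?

v, w

/v/ (voiced labiodental fricative) and /w/ (labial-velar glide) are both [+labial], [+continuant], [−coronal], [−lateral], [+voice], [−nasal], so none of the listed features separates them. (They do differ in [sonorant], [round] and [dorsal], which are not among the given features.) Every other pair in the inventory differs on at least one listed feature.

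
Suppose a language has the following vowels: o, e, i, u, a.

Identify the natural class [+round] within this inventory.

o, u

The [+round] segments here are /o, u/; the remaining /e, i, a/ are [−round].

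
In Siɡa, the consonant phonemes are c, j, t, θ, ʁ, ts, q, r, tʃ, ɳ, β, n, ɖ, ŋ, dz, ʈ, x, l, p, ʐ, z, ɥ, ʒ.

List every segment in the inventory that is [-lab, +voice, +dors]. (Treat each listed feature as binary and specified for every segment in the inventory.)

j, ʁ, ŋ

Eliminate segments failing any feature: /c, t, θ, ts, q, tʃ, ʈ, x/ are [-voice]; /r, ɳ, n, ɖ, dz, l, ʐ, z, ʒ/ are [-dorsal]; /β, p, ɥ/ are [+labial]. The remaining /j, ʁ, ŋ/ satisfy [-labial], [+voice], [+dorsal].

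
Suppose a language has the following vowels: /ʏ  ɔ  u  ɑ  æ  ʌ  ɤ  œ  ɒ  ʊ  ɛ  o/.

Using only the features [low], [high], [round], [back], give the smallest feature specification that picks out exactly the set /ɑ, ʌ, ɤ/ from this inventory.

[+back, −round]

Every target segment is [+back], [−round]; each remaining inventory member fails at least one of these. Each conjunct is needed — [−round] alone would also admit /æ, ɛ/; [+back] alone would also admit /ɔ, u, ɒ, ʊ, …/ — and no other single listed feature has exactly this extension, so two is the minimum.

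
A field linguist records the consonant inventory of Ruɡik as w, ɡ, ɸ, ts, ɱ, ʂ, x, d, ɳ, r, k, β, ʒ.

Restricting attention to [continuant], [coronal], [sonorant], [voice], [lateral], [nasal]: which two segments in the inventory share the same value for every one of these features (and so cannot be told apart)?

ɸ, x

Both /ɸ/ and /x/ are [+continuant], [−coronal], [−sonorant], [−voice], [−lateral], [−nasal]. Since the list omits [labial] and [dorsal] — which do distinguish the voiceless bilabial fricative from the voiceless velar fricative — this pair collapses; all other pairs remain distinct.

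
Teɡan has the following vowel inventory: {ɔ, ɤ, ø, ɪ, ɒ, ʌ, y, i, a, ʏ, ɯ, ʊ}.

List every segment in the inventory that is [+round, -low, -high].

ɔ, ø

Checking each segment against [+round], [-low], [-high]: /ɔ/ (mid back rounded lax vowel), /ø/ (mid front rounded tense vowel) satisfy every feature; every other segment in the inventory fails at least one.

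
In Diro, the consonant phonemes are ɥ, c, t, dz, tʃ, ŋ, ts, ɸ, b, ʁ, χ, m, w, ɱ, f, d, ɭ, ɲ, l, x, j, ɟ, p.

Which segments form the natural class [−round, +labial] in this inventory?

First, the [−round] segments are /c, t, dz, tʃ, ŋ, ts, ɸ, b, ʁ, χ, m, ɱ, f, d, ɭ, ɲ, l, x, j, ɟ, p/.
Of those, [+labial] leaves /ɸ, b, m, ɱ, f, p/.

ɸ, b, m, ɱ, f, p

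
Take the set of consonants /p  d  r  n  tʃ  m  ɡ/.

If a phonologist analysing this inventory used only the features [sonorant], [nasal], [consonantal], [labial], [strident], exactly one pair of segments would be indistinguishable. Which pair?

d, ɡ

Both /d/ and /ɡ/ are [−sonorant], [−nasal], [+consonantal], [−labial], [−strident]. Since the list omits [coronal] and [dorsal] — which do distinguish the voiced alveolar stop from the voiced velar stop — this pair collapses; all other pairs remain distinct.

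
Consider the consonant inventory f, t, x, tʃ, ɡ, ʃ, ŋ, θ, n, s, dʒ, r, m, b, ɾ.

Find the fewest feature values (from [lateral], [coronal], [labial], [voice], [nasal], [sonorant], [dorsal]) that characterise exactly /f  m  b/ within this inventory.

/f, m, b/ are exactly the [+labial] segments in the inventory, so a single feature suffices.

[+labial]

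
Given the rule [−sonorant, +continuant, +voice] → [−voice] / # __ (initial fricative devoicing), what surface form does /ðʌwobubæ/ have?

The only segment in the rule's environment that also matches [−sonorant, +continuant, +voice] is /ð/. Applying [−voice] turns the voiced dental fricative into /θ/ (voiceless dental fricative), giving [θʌwobubæ].

[θʌwobubæ]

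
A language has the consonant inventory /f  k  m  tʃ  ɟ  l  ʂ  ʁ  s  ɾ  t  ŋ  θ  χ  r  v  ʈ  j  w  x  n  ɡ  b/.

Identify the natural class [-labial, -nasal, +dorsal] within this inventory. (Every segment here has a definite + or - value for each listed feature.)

Checking each segment against [-labial], [-nasal], [+dorsal]: /k/ (voiceless velar stop), /ɟ/ (voiced palatal stop), /ʁ/ (voiced uvular fricative), /χ/ (voiceless uvular fricative), /j/ (palatal glide), /x/ (voiceless velar fricative), among others, satisfy every feature; every other segment in the inventory fails at least one.

k, ɟ, ʁ, χ, j, x, ɡ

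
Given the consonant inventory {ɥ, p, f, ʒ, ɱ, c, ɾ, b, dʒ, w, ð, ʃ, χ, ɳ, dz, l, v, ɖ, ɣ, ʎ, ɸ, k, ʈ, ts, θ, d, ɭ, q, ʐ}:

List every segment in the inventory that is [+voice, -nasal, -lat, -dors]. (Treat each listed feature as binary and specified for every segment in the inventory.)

ʒ, ɾ, b, dʒ, ð, dz, v, ɖ, d, ʐ

Among the inventory, the [+voice] segments are /ɥ, ʒ, ɱ, ɾ, b, dʒ, w, ð, ɳ, dz, l, v, ɖ, ɣ, ʎ, d, ɭ, ʐ/.
Then [-nasal] gives /ɥ, ʒ, ɾ, b, dʒ, w, ð, dz, l, v, ɖ, ɣ, ʎ, d, ɭ, ʐ/.
Of those, [-lateral] gives /ɥ, ʒ, ɾ, b, dʒ, w, ð, dz, v, ɖ, ɣ, d, ʐ/.
Among these, [-dorsal] leaves /ʒ, ɾ, b, dʒ, ð, dz, v, ɖ, d, ʐ/.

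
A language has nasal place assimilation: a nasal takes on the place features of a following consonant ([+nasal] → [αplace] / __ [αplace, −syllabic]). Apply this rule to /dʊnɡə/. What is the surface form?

[dʊŋɡə]

The only nasal preceding a consonant is /n/ before /ɡ/. /ɡ/ is [+dorsal], so /n/ → /ŋ/, giving [dʊŋɡə].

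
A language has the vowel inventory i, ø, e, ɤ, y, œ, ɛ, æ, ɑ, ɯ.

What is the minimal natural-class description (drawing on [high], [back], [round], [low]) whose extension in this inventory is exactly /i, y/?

The class [+high], [−back] has exactly /i, y/ as its extension in this inventory. No smaller conjunction from the listed features achieves this: [−back] alone would also admit /ø, e, œ, ɛ, …/; [+high] alone would also admit /ɯ/; and checking the remaining single features turns up none with this extension.

[+high, −back]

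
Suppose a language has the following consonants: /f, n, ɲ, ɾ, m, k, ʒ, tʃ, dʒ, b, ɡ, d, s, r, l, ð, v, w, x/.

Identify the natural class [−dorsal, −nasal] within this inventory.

f, ɾ, ʒ, tʃ, dʒ, b, d, s, r, l, ð, v

First, the [−dorsal] segments are /f, n, ɾ, m, ʒ, tʃ, dʒ, b, d, s, r, l, ð, v/.
Then [−nasal] leaves /f, ɾ, ʒ, tʃ, dʒ, b, d, s, r, l, ð, v/.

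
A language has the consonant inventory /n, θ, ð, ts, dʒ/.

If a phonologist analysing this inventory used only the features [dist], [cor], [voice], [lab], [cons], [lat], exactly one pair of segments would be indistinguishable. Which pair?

Both /dʒ/ and /ð/ are [+distributed], [+coronal], [+voice], [−labial], [+consonantal], [−lateral]. Since the list omits [continuant], [strident] and [anterior] — which do distinguish the voiced postalveolar affricate from the voiced dental fricative — this pair collapses; all other pairs remain distinct.

dʒ, ð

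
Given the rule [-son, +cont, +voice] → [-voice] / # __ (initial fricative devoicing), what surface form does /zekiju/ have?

[sekiju]

/z/ satisfies [-son, +cont, +voice] and sits in # __. The [-voice] counterpart of the voiced alveolar fricative is /s/. Other segments in /zekiju/ either fail the structural description or are not in the environment, so the surface form is [sekiju].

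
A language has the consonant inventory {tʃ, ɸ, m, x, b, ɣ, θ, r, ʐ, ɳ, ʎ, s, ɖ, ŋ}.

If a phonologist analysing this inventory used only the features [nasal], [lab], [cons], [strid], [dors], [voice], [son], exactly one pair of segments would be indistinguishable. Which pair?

s, tʃ

Both /s/ and /tʃ/ are [−nasal], [−labial], [+consonantal], [+strident], [−dorsal], [−voice], [−sonorant]. Since the list omits [continuant], [anterior] and [distributed] — which do distinguish the voiceless alveolar fricative from the voiceless postalveolar affricate — this pair collapses; all other pairs remain distinct.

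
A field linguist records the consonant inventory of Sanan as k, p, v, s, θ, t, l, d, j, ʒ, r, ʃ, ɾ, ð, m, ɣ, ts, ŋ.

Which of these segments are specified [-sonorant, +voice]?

Among the inventory, the [-sonorant] segments are /k, p, v, s, θ, t, d, ʒ, ʃ, ð, ɣ, ts/.
Among these, [+voice] leaves /v, d, ʒ, ð, ɣ/.

v, d, ʒ, ð, ɣ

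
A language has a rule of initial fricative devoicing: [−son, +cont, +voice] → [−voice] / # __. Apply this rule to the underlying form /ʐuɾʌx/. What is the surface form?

[ʂuɾʌx]

The only segment in the rule's environment that also matches [−son, +cont, +voice] is /ʐ/. Applying [−voice] turns the voiced retroflex fricative into /ʂ/ (voiceless retroflex fricative), giving [ʂuɾʌx].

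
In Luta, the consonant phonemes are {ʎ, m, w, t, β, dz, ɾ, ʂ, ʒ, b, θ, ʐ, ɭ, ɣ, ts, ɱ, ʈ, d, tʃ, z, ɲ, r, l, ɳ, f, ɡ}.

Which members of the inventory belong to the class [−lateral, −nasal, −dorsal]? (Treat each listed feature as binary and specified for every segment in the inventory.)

First, the [−lateral] segments are /m, w, t, β, dz, ɾ, ʂ, ʒ, b, θ, ʐ, ɣ, ts, ɱ, ʈ, d, tʃ, z, ɲ, r, ɳ, f, ɡ/.
Intersecting with [−nasal] gives /w, t, β, dz, ɾ, ʂ, ʒ, b, θ, ʐ, ɣ, ts, ʈ, d, tʃ, z, r, f, ɡ/.
Then [−dorsal] leaves /t, β, dz, ɾ, ʂ, ʒ, b, θ, ʐ, ts, ʈ, d, tʃ, z, r, f/.

t, β, dz, ɾ, ʂ, ʒ, b, θ, ʐ, ts, ʈ, d, tʃ, z, r, f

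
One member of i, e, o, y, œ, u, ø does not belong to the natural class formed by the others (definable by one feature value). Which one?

[tense] groups all but one: /i, ø, u, e, y, o/ share [+tense] while /œ/ (mid front rounded lax vowel) alone is [−tense]. Removing any other segment would not leave a single-feature class that excludes it.

œ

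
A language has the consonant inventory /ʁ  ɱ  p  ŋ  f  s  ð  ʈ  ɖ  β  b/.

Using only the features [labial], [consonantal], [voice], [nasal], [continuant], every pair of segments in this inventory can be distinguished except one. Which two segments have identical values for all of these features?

On the given features, /ð/ and /ʁ/ have an identical profile: [-labial], [+consonantal], [+voice], [-nasal], [+continuant]. No other two segments in the inventory coincide on all 5 features. (They do differ in [coronal] and [dorsal], which are not among the given features.)

ð, ʁ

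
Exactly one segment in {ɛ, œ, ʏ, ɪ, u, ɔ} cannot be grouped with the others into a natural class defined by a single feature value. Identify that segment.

[tense] groups all but one: /ɔ, ʏ, œ, ɪ, ɛ/ share [-tense] while /u/ (high back rounded tense vowel) alone is [+tense]. Removing any other segment would not leave a single-feature class that excludes it.

u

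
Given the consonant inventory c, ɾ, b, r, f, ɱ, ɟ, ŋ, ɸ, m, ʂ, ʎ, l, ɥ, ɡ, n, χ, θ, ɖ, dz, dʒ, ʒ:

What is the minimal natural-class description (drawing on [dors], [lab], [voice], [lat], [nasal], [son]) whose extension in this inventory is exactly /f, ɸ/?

Every target segment is [−voice], [+labial]; each remaining inventory member fails at least one of these. Each conjunct is needed — [+labial] alone would also admit /b, ɱ, m, ɥ/; [−voice] alone would also admit /c, ʂ, χ, θ/ — and no other single listed feature has exactly this extension, so two is the minimum.

[−voice, +lab]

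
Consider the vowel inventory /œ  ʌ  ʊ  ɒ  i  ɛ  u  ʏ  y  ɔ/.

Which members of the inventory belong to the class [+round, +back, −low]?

The [+round] segments are /œ, ʊ, ɒ, u, ʏ, y, ɔ/.
Of those, [+back] gives /ʊ, ɒ, u, ɔ/.
Intersecting with [−low] leaves /ʊ, u, ɔ/.

ʊ, u, ɔ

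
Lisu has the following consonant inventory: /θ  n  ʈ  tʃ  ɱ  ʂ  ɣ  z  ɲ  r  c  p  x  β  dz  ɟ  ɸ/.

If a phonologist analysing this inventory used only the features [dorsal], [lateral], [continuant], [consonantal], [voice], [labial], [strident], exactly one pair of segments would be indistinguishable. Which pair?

ɲ, ɟ

On the given features, /ɲ/ and /ɟ/ have an identical profile: [+dorsal], [-lateral], [-continuant], [+consonantal], [+voice], [-labial], [-strident]. No other two segments in the inventory coincide on all 7 features. (They do differ in [sonorant] and [nasal], which are not among the given features.)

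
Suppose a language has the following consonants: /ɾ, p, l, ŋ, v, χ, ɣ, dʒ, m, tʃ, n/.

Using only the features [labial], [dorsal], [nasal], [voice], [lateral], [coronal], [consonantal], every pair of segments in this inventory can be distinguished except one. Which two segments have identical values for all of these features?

On the given features, /ɾ/ and /dʒ/ have an identical profile: [-labial], [-dorsal], [-nasal], [+voice], [-lateral], [+coronal], [+consonantal]. No other two segments in the inventory coincide on all 7 features. (They do differ in [sonorant], [strident] and [anterior], which are not among the given features.)

ɾ, dʒ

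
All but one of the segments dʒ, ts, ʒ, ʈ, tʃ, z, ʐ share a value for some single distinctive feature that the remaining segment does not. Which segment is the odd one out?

ʈ

The remaining segments after removing /ʈ/ share [+strident]; /ʈ/ (voiceless retroflex stop) is [-strident]. For every other candidate removal, the leftover set fails to share any single feature value that the removed segment lacks.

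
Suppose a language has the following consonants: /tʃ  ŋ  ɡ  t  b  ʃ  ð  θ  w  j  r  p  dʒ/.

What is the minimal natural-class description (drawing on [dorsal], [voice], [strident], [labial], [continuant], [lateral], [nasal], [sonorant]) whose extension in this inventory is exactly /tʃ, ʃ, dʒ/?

/tʃ, ʃ, dʒ/ are exactly the [+strident] segments in the inventory, so a single feature suffices.

[+strident]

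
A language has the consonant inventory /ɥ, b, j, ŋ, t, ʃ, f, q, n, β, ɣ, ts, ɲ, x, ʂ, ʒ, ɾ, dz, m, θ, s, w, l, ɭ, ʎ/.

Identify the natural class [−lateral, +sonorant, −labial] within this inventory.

j, ŋ, n, ɲ, ɾ

Checking each segment against [−lateral], [+sonorant], [−labial]: /j/ (palatal glide), /ŋ/ (velar nasal), /n/ (alveolar nasal), /ɲ/ (palatal nasal), /ɾ/ (alveolar tap) satisfy every feature; every other segment in the inventory fails at least one.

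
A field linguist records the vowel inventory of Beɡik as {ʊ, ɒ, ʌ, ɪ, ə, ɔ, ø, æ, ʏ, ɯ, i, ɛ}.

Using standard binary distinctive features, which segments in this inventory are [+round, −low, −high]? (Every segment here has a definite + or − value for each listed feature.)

ɔ, ø

Eliminate segments failing any feature: /ʊ, ʏ/ are [+high]; /ɒ/ is [+low]; /ʌ, ɪ, ə, æ, ɯ, i, ɛ/ are [−round]. The remaining /ɔ, ø/ satisfy [+round], [−low], [−high].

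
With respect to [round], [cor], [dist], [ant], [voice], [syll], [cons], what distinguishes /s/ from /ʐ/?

[voice], [anterior]

The two segments share [−round], [+coronal], [−distributed], [−syllabic], [+consonantal]. The only features from the list on which they differ: /s/ is [−voice] while /ʐ/ is [+voice]; /s/ is [+anterior] while /ʐ/ is [−anterior].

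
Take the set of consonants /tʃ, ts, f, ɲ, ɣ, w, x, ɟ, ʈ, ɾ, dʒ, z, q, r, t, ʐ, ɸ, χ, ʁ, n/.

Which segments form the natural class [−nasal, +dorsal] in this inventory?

Among the inventory, the [−nasal] segments are /tʃ, ts, f, ɣ, w, x, ɟ, ʈ, ɾ, dʒ, z, q, r, t, ʐ, ɸ, χ, ʁ/.
Among these, [+dorsal] leaves /ɣ, w, x, ɟ, q, χ, ʁ/.

ɣ, w, x, ɟ, q, χ, ʁ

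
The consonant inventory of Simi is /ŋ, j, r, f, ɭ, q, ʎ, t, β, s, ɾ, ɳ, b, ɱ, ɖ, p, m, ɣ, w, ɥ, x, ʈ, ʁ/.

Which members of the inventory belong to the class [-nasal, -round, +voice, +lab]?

β, b

Checking each segment against [-nasal], [-round], [+voice], [+labial]: /β/ (voiced bilabial fricative), /b/ (voiced bilabial stop) satisfy every feature; every other segment in the inventory fails at least one.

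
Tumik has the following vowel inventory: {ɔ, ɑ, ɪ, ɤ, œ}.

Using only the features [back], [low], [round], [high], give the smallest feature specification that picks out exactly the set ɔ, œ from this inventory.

[+round]

/ɔ, œ/ are exactly the [+round] segments in the inventory, so a single feature suffices.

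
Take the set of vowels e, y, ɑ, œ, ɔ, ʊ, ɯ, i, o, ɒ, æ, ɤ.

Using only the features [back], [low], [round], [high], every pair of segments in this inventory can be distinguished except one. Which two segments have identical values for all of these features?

/ɔ/ (mid back rounded lax vowel) and /o/ (mid back rounded tense vowel) are both [+back], [-low], [+round], [-high], so none of the listed features separates them. (They do differ in [tense], which is not among the given features.) Every other pair in the inventory differs on at least one listed feature.

ɔ, o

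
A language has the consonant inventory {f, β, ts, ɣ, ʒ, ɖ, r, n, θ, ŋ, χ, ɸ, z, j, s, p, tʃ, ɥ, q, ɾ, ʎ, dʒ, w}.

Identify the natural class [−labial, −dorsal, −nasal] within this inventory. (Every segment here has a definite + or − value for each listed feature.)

Checking each segment against [−labial], [−dorsal], [−nasal]: /ts/ (voiceless alveolar affricate), /ʒ/ (voiced postalveolar fricative), /ɖ/ (voiced retroflex stop), /r/ (alveolar trill), /θ/ (voiceless dental fricative), /z/ (voiced alveolar fricative), among others, satisfy every feature; every other segment in the inventory fails at least one.

ts, ʒ, ɖ, r, θ, z, s, tʃ, ɾ, dʒ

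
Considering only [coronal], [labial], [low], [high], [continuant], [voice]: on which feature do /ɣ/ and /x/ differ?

The two segments share [-coronal], [-labial], [-low], [+high], [+continuant]. The only feature from the list on which they differ: /ɣ/ is [+voice] while /x/ is [-voice].

[voice]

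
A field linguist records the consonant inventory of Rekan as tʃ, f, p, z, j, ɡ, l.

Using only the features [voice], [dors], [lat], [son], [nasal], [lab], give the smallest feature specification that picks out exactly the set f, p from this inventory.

Every target segment is [+labial] and no other inventory member is, so one feature is enough.

[+lab]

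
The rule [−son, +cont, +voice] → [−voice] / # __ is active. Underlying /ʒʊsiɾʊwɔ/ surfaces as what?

The only segment in the rule's environment that also matches [−son, +cont, +voice] is /ʒ/. Applying [−voice] turns the voiced postalveolar fricative into /ʃ/ (voiceless postalveolar fricative), giving [ʃʊsiɾʊwɔ].

[ʃʊsiɾʊwɔ]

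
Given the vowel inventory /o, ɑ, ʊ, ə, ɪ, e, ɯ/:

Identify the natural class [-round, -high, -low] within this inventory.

ə, e

Among the inventory, the [-round] segments are /ɑ, ə, ɪ, e, ɯ/.
Intersecting with [-high] gives /ɑ, ə, e/.
Intersecting with [-low] leaves /ə, e/.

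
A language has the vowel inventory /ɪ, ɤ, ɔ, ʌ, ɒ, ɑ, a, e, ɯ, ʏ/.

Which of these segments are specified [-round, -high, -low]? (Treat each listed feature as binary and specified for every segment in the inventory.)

First, the [-round] segments are /ɪ, ɤ, ʌ, ɑ, a, e, ɯ/.
Then [-high] gives /ɤ, ʌ, ɑ, a, e/.
Intersecting with [-low] leaves /ɤ, ʌ, e/.

ɤ, ʌ, e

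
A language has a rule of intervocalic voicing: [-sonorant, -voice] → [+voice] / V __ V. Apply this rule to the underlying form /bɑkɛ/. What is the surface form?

The only segment in the rule's environment that also matches [-sonorant, -voice] is /k/. Applying [+voice] turns the voiceless velar stop into /ɡ/ (voiced velar stop), giving [bɑɡɛ].

[bɑɡɛ]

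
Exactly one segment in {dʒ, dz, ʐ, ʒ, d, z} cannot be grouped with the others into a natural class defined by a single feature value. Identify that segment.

d

/dʒ, z, ʐ, ʒ, dz/ are all [+strident], but /d/ (voiced alveolar stop) is [−strident]. No other single segment can be removed to leave a set sharing one feature value that the removed segment lacks, so /d/ is the odd one out.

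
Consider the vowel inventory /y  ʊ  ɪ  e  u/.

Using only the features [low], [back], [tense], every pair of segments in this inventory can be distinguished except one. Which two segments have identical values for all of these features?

Both /y/ and /e/ are [−low], [−back], [+tense]. Since the list omits [labial], [round] and [high] — which do distinguish the high front rounded tense vowel from the mid front unrounded tense vowel — this pair collapses; all other pairs remain distinct.

y, e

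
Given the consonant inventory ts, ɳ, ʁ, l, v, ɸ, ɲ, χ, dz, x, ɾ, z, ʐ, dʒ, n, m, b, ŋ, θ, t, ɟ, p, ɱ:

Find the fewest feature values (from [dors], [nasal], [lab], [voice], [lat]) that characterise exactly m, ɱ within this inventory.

/m, ɱ/ are all [+nasal], [+labial], and no other segment in the inventory matches both values. Dropping any one of them over-generates: [+labial] alone would also admit /v, ɸ, b, p/; [+nasal] alone would also admit /ɳ, ɲ, n, ŋ/. No other single listed feature picks out exactly this set either, so fewer than two features will not do.

[+nasal, +lab]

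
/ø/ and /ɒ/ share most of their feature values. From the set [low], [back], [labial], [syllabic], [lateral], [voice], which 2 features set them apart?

[low], [back]

/ø/ (mid front rounded tense vowel) and /ɒ/ (low back rounded vowel) agree on [+labial], [+syllabic], [-lateral], [+voice]. They differ on [low] (/ø/ [-], /ɒ/ [+]), [back] (/ø/ [-], /ɒ/ [+]).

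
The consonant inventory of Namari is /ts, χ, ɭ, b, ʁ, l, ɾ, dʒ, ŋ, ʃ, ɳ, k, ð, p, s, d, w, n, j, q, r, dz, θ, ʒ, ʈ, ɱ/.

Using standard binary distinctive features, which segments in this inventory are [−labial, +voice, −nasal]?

ɭ, ʁ, l, ɾ, dʒ, ð, d, j, r, dz, ʒ

Among the inventory, the [−labial] segments are /ts, χ, ɭ, ʁ, l, ɾ, dʒ, ŋ, ʃ, ɳ, k, ð, s, d, n, j, q, r, dz, θ, ʒ, ʈ/.
Within that set, [+voice] gives /ɭ, ʁ, l, ɾ, dʒ, ŋ, ɳ, ð, d, n, j, r, dz, ʒ/.
Of those, [−nasal] leaves /ɭ, ʁ, l, ɾ, dʒ, ð, d, j, r, dz, ʒ/.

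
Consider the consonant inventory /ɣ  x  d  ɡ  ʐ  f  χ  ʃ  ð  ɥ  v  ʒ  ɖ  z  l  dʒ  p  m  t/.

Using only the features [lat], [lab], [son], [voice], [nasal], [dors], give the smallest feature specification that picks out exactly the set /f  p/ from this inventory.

The class [−voice], [+labial] has exactly /f, p/ as its extension in this inventory. No smaller conjunction from the listed features achieves this: [+labial] alone would also admit /ɥ, v, m/; [−voice] alone would also admit /x, χ, ʃ, t/; and checking the remaining single features turns up none with this extension.

[−voice, +lab]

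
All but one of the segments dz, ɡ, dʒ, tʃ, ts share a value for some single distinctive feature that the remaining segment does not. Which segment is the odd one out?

ɡ

The remaining segments after removing /ɡ/ share [+delayed release]; /ɡ/ (voiced velar stop) is [-delayed release]. For every other candidate removal, the leftover set fails to share any single feature value that the removed segment lacks.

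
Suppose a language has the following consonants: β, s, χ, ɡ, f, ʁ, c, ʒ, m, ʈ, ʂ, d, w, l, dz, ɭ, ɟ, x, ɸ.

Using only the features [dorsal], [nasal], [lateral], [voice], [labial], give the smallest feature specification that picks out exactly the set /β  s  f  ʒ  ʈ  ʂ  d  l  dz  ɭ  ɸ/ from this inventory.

The class [−nasal], [−dorsal] has exactly /β, s, f, ʒ, ʈ, ʂ, d, l, dz, ɭ, ɸ/ as its extension in this inventory. No smaller conjunction from the listed features achieves this: [−dorsal] alone would also admit /m/; [−nasal] alone would also admit /χ, ɡ, ʁ, c, …/; and checking the remaining single features turns up none with this extension.

[−nasal, −dorsal]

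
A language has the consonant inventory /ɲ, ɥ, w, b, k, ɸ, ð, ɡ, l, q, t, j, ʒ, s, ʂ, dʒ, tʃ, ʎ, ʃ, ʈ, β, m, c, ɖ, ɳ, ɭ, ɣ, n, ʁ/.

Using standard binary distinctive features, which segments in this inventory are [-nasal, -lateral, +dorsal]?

ɥ, w, k, ɡ, q, j, c, ɣ, ʁ

Among the inventory, the [-nasal] segments are /ɥ, w, b, k, ɸ, ð, ɡ, l, q, t, j, ʒ, s, ʂ, dʒ, tʃ, ʎ, ʃ, ʈ, β, c, ɖ, ɭ, ɣ, ʁ/.
Then [-lateral] gives /ɥ, w, b, k, ɸ, ð, ɡ, q, t, j, ʒ, s, ʂ, dʒ, tʃ, ʃ, ʈ, β, c, ɖ, ɣ, ʁ/.
Then [+dorsal] leaves /ɥ, w, k, ɡ, q, j, c, ɣ, ʁ/.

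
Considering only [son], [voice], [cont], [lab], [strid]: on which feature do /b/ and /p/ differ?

[voice]

The two segments share [−sonorant], [−continuant], [+labial], [−strident]. The only feature from the list on which they differ: /b/ is [+voice] while /p/ is [−voice].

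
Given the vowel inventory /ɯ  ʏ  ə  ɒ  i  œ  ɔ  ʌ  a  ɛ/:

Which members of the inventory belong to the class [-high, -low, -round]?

ə, ʌ, ɛ

Checking each segment against [-high], [-low], [-round]: /ə/ (mid central vowel (schwa)), /ʌ/ (mid back unrounded lax vowel), /ɛ/ (mid front unrounded lax vowel) satisfy every feature; every other segment in the inventory fails at least one.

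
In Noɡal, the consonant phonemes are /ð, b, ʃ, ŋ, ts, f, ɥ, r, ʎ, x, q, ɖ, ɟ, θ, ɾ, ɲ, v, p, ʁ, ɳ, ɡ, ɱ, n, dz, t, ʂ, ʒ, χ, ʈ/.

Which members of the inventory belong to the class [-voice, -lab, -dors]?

The [-voice] segments are /ʃ, ts, f, x, q, θ, p, t, ʂ, χ, ʈ/.
Intersecting with [-labial] gives /ʃ, ts, x, q, θ, t, ʂ, χ, ʈ/.
Within that set, [-dorsal] leaves /ʃ, ts, θ, t, ʂ, ʈ/.

ʃ, ts, θ, t, ʂ, ʈ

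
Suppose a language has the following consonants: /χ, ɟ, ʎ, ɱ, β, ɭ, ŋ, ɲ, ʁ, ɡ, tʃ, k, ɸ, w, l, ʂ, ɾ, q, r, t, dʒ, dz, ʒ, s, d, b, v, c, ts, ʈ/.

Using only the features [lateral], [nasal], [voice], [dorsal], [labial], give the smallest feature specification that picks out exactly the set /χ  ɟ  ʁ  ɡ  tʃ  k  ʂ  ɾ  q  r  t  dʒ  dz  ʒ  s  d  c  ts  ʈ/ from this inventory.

The class [−nasal], [−lateral], [−labial] has exactly /χ, ɟ, ʁ, ɡ, tʃ, k, ʂ, ɾ, q, r, t, dʒ, dz, ʒ, s, d, c, ts, ʈ/ as its extension in this inventory. No smaller conjunction from the listed features achieves this: [−lateral, −labial] alone would also admit /ŋ, ɲ/; [−nasal, −labial] alone would also admit /ʎ, ɭ, l/; [−nasal, −lateral] alone would also admit /β, ɸ, w, b, …/; and checking the remaining two-feature bundles turns up none with this extension.

[−nasal, −lateral, −labial]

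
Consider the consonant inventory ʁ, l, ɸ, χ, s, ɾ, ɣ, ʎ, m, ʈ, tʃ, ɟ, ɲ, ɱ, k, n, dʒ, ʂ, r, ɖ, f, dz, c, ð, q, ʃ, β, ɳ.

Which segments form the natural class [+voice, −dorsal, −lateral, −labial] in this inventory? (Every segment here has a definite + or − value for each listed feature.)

Among the inventory, the [+voice] segments are /ʁ, l, ɾ, ɣ, ʎ, m, ɟ, ɲ, ɱ, n, dʒ, r, ɖ, dz, ð, β, ɳ/.
Intersecting with [−dorsal] gives /l, ɾ, m, ɱ, n, dʒ, r, ɖ, dz, ð, β, ɳ/.
Of those, [−lateral] gives /ɾ, m, ɱ, n, dʒ, r, ɖ, dz, ð, β, ɳ/.
Then [−labial] leaves /ɾ, n, dʒ, r, ɖ, dz, ð, ɳ/.

ɾ, n, dʒ, r, ɖ, dz, ð, ɳ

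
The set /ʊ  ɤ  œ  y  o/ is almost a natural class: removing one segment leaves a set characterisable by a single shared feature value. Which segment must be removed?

ɤ

[round] groups all but one: /o, œ, y, ʊ/ share [+round] while /ɤ/ (mid back unrounded tense vowel) alone is [−round]. Removing any other segment would not leave a single-feature class that excludes it.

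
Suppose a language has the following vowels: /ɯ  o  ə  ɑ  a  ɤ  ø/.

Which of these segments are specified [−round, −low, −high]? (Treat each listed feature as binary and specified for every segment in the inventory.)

The [−round] segments are /ɯ, ə, ɑ, a, ɤ/.
Intersecting with [−low] gives /ɯ, ə, ɤ/.
Of those, [−high] leaves /ə, ɤ/.

ə, ɤ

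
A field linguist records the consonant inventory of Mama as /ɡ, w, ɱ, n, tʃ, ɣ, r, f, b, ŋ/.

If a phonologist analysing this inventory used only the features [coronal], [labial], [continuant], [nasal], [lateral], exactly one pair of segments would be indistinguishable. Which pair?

f, w

/f/ (voiceless labiodental fricative) and /w/ (labial-velar glide) are both [−coronal], [+labial], [+continuant], [−nasal], [−lateral], so none of the listed features separates them. (They do differ in [sonorant], [voice], [round] and [dorsal], which are not among the given features.) Every other pair in the inventory differs on at least one listed feature.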